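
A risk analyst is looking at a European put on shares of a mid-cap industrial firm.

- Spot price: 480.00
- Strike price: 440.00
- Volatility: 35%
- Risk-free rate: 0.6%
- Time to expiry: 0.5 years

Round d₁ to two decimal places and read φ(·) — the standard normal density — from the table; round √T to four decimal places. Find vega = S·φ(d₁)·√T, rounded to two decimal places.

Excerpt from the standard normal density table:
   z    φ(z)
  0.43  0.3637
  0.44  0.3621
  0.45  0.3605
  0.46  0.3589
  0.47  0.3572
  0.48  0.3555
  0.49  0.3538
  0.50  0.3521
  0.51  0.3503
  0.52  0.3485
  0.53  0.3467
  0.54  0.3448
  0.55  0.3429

σ√T = 0.35·√0.5 = 0.2475
d₁ = [ln(480/440) + (0.006 + 0.35²/2)·0.5] / 0.2475 = [0.0870 + 0.0336] / 0.2475 = 0.4874 ⇒ 0.49
√T = √0.5 = 0.7071
φ(d₁) = φ(0.49) = 0.3538
vega = S·φ(d₁)·√T = 480·0.3538·0.7071 = 120.0826

120.08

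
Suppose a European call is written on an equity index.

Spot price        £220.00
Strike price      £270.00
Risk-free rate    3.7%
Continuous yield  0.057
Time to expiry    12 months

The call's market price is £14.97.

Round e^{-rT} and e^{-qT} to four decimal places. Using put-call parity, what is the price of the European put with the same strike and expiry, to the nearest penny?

£67.36

exp(−qT) = exp(−0.057·1) = 0.9446;  exp(−rT) = exp(−0.037·1) = 0.9637
Put-call parity: C − P = S·e^(−qT) − K·e^(−rT) = 220·0.9446 − 270·0.9637 = 207.8120 − 260.1990 = -52.3870
P = C − (C − P) = 14.97 − (-52.3870) = 67.3570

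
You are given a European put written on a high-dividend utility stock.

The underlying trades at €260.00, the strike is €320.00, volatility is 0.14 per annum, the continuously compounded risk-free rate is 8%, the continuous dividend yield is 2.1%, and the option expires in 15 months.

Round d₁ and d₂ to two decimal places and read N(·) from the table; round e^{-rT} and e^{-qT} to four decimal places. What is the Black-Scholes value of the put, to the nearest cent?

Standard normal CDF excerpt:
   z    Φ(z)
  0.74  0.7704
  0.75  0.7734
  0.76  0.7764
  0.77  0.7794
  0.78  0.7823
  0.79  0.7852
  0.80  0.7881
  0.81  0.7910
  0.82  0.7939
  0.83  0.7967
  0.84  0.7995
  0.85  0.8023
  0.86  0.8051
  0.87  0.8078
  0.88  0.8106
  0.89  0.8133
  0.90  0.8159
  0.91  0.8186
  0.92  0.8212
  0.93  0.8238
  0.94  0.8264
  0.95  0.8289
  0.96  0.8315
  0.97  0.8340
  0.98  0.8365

€40.39

σ√T = 0.14·√1.25 = 0.1565
ln(S/K) + (r − q + σ²/2)T = ln(260/320) + (0.08 − 0.021 + 0.14²/2)·1.25 = -0.2076 + 0.0860 = -0.1216
d₁ = -0.1216 / 0.1565 = -0.7771 ≈ -0.78
d₂ = d₁ − σ√T = -0.7771 − 0.1565 = -0.9337 ≈ -0.93
exp(−qT) = exp(−0.021·1.25) = 0.9741;  exp(−rT) = exp(−0.08·1.25) = 0.9048
N(−d₂) = N(0.93) = 0.8238;  N(−d₁) = N(0.78) = 0.7823
P = 320·0.9048·0.8238 − 260·0.9741·0.7823 = 238.5198 − 198.1300 = 40.3898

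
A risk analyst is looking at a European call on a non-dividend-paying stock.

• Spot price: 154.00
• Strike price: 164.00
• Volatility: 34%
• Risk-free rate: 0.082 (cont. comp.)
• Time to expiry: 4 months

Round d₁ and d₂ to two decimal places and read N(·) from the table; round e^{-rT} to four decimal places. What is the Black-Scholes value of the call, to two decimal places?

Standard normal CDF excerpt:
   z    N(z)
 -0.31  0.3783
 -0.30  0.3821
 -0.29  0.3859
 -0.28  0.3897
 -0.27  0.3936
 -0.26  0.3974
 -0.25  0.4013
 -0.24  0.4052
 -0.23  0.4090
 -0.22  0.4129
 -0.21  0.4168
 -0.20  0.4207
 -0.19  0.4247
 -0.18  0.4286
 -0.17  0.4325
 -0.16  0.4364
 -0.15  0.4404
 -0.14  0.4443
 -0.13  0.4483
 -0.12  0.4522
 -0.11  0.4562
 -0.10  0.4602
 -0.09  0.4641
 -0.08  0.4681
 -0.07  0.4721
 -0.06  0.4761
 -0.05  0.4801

9.90

σ√T = 0.34·√0.3333 = 0.1963
d₁ = [ln(154/164) + (0.082 + 0.34²/2)·0.3333] / 0.1963 = [-0.0629 + 0.0466] / 0.1963 = -0.0831 ≈ -0.08
d₂ = d₁ − σ√T = -0.0831 − 0.1963 = -0.2794 ≈ -0.28
e^(−rT) = e^(−0.082·0.3333) = 0.9730
C = 154·N(-0.08) − 164·0.9730·N(-0.28) = 154·0.4681 − 164·0.9730·0.3897 = 72.0874 − 62.1852 = 9.9022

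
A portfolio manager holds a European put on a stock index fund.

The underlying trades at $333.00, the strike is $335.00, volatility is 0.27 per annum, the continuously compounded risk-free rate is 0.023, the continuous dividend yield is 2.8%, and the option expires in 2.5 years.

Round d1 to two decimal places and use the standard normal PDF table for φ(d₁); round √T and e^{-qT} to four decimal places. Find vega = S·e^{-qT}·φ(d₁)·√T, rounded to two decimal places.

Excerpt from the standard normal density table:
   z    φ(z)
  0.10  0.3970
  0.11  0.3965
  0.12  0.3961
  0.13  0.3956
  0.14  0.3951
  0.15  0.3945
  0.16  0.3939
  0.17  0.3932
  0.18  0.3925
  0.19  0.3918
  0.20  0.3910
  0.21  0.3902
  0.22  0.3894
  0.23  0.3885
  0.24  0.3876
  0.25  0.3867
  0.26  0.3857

193.03

T = 2.5;  σ√T = 0.4269
d₁ = [ln(333/335) + (0.023 − 0.028 + 0.27²/2)·2.5] / 0.4269 = [-0.0060 + 0.0786] / 0.4269 = 0.1701 ≈ 0.17
√T = √2.5 = 1.5811
φ(d₁) = φ(0.17) = 0.3932
e^(−qT) = e^(−0.028·2.5) = 0.9324
vega = S·e^(−qT)·φ(d₁)·√T = 333·0.9324·0.3932·1.5811 = 193.0276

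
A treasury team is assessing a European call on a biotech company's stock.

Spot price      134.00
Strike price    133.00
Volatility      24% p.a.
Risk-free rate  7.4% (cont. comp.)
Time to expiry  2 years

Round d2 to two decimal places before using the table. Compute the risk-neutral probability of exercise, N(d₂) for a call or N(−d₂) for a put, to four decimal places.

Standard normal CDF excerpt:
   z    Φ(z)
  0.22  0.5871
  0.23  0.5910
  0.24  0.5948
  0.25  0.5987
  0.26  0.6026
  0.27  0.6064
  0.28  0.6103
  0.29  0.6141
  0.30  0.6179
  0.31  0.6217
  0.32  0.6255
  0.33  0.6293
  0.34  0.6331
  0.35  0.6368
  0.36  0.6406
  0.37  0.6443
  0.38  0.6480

0.6141

σ√T = 0.24 × 1.4142 = 0.3394
d₁ = [ln(134/133) + (0.074 + ½·0.24²)·2] / (σ√T) = (0.0075 + 0.2056) / 0.3394 = 0.6278 → 0.63
d₂ = 0.6278 − 0.3394 = 0.2884 → 0.29
Risk-neutral Pr[S_T > K] = N(d₂) = N(0.29) = 0.6141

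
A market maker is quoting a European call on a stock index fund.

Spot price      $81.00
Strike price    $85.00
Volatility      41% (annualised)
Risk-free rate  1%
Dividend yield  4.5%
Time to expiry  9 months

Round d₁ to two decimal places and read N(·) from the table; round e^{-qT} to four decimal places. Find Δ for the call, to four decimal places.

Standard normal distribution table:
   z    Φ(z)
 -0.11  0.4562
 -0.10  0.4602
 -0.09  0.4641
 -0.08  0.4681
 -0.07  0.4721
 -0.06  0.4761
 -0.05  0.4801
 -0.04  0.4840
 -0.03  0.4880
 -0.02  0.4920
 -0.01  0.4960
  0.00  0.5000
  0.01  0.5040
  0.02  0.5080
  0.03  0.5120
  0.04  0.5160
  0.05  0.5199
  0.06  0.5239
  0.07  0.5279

σ√T = 0.41·√0.75 = 0.3551
d₁ = [ln(81/85) + (0.01 − 0.045 + 0.41²/2)·0.75] / 0.3551 = [-0.0482 + 0.0368] / 0.3551 = -0.0321 ⇒ -0.03
N(d₁) = N(-0.03) = 0.4880
Δ_call = e^(−qT)·N(d₁) = 0.9668·0.4880 = 0.4718

0.4718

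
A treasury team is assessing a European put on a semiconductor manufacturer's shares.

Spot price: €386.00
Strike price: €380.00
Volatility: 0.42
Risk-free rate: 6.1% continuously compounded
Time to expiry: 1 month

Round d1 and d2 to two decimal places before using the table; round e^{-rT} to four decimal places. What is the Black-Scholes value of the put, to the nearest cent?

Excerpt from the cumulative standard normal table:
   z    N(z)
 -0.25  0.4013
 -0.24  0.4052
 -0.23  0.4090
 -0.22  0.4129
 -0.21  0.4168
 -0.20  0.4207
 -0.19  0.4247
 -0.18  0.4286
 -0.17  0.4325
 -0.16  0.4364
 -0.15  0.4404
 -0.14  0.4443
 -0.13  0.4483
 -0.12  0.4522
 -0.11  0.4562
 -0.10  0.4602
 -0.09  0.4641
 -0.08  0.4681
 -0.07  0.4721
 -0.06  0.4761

σ√T = 0.42 × 0.2887 = 0.1212
d₁ = [ln(386/380) + (0.061 + ½·0.42²)·0.08333] / (σ√T) = (0.0157 + 0.0124) / 0.1212 = 0.2318 ≈ 0.23
d₂ = 0.2318 − 0.1212 = 0.1105 ≈ 0.11
exp(−rT) = exp(−0.061·0.08333) = 0.9949
P = 380·0.9949·N(-0.11) − 386·N(-0.23) = 380·0.9949·0.4562 − 386·0.4090 = 172.4719 − 157.8740 = 14.5979

€14.60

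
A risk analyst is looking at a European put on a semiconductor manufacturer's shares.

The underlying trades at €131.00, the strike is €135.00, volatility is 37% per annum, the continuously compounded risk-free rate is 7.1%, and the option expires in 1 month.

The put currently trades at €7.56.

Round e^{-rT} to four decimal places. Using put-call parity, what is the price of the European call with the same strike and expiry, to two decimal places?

€4.36

e^(−rT) = e^(−0.071·0.08333) = 0.9941
Put-call parity: C − P = S − K·e^(−rT) = 131 − 135·0.9941 = 131 − 134.2035 = -3.2035
C = P + (C − P) = 7.56 + (-3.2035) = 4.3565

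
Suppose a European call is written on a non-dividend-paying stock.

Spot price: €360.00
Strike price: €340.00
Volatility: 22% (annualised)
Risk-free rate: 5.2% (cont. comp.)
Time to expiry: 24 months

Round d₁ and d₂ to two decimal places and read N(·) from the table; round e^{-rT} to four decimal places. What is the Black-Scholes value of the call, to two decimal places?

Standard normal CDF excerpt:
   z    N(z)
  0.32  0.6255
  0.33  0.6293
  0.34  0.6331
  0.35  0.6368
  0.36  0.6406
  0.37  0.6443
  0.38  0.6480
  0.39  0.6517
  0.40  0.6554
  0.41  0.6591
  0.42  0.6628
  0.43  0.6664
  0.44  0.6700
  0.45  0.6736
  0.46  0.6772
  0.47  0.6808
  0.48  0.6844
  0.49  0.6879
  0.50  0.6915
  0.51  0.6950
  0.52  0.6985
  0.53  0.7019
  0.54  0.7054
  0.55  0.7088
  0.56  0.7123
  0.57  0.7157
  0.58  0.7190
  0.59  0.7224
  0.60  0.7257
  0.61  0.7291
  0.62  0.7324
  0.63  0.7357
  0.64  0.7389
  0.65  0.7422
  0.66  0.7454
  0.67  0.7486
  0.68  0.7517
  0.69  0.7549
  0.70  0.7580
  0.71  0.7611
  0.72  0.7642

T = 2;  σ√T = 0.3111
d₁ = [ln(360/340) + (0.052 + ½·0.22²)·2] / (σ√T) = (0.0572 + 0.1524) / 0.3111 = 0.6735 → 0.67
d₂ = 0.6735 − 0.3111 = 0.3624 → 0.36
e^(−rT) = e^(−0.052·2) = 0.9012
C = 360·N(0.67) − 340·0.9012·N(0.36) = 360·0.7486 − 340·0.9012·0.6406 = 269.4960 − 196.2850 = 73.2110

€73.21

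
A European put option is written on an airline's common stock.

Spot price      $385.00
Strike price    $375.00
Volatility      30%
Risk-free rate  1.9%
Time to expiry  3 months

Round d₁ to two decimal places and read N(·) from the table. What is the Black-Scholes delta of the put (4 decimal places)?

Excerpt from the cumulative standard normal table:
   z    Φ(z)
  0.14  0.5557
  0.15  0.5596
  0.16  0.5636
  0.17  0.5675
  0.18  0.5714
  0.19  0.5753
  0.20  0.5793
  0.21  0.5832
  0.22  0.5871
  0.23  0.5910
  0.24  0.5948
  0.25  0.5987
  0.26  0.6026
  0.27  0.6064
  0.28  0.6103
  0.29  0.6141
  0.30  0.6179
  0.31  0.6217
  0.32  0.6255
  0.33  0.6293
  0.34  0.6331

-0.3897

T = 0.25;  σ√T = 0.1500
d₁ = [ln(385/375) + (0.019 + ½·0.3²)·0.25] / (σ√T) = (0.0263 + 0.0160) / 0.1500 = 0.2821 ⇒ 0.28
N(d₁) = N(0.28) = 0.6103
Δ_put = N(d₁) − 1 = 0.6103 − 1 = -0.3897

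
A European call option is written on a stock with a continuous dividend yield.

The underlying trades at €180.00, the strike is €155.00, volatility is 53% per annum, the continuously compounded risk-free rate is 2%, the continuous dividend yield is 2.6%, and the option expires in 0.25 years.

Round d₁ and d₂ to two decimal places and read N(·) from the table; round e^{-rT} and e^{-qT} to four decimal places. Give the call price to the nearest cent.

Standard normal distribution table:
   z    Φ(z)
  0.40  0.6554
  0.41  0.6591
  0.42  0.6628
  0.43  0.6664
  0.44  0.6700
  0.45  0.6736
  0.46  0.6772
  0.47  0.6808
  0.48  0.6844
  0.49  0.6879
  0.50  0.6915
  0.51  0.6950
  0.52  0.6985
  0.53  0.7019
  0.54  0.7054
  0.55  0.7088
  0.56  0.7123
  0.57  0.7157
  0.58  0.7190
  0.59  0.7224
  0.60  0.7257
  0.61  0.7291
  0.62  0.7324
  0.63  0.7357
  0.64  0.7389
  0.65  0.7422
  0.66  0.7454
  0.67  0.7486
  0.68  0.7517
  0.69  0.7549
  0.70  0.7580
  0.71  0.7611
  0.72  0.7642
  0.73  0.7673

€32.22

σ√T = 0.53 × 0.5000 = 0.2650
d₁ = [ln(180/155) + (0.02 − 0.026 + 0.53²/2)·0.25] / 0.2650 = [0.1495 + 0.0336] / 0.2650 = 0.6911 → 0.69
d₂ = d₁ − σ√T = 0.6911 − 0.2650 = 0.4261 → 0.43
exp(−qT) = exp(−0.026·0.25) = 0.9935;  exp(−rT) = exp(−0.02·0.25) = 0.9950
C = 180·0.9935·N(0.69) − 155·0.9950·N(0.43) = 180·0.9935·0.7549 − 155·0.9950·0.6664 = 134.9988 − 102.7755 = 32.2232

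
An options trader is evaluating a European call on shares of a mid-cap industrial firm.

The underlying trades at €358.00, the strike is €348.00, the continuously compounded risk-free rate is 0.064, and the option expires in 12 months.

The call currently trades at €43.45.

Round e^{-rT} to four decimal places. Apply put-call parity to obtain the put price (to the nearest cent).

€11.87

exp(−rT) = exp(−0.064·1) = 0.9380
Put-call parity: C − P = S − K·e^(−rT) = 358 − 348·0.9380 = 358 − 326.4240 = 31.5760
P = C − (C − P) = 43.45 − (31.5760) = 11.8740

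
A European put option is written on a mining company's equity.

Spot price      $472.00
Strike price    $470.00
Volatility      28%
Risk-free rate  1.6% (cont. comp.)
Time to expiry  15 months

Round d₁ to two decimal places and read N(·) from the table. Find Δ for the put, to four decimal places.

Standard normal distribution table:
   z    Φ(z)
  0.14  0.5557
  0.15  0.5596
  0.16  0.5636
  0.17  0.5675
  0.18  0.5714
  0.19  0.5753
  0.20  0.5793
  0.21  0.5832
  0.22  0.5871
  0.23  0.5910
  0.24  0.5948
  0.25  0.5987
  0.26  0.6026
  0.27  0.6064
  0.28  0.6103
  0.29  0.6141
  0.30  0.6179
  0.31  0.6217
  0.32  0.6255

σ√T = 0.28 × 1.1180 = 0.3130
d₁ = [ln(472/470) + (0.016 + 0.28²/2)·1.25] / 0.3130 = [0.0042 + 0.0690] / 0.3130 = 0.2340 → 0.23
N(d₁) = N(0.23) = 0.5910
Δ_put = N(d₁) − 1 = 0.5910 − 1 = -0.4090

-0.4090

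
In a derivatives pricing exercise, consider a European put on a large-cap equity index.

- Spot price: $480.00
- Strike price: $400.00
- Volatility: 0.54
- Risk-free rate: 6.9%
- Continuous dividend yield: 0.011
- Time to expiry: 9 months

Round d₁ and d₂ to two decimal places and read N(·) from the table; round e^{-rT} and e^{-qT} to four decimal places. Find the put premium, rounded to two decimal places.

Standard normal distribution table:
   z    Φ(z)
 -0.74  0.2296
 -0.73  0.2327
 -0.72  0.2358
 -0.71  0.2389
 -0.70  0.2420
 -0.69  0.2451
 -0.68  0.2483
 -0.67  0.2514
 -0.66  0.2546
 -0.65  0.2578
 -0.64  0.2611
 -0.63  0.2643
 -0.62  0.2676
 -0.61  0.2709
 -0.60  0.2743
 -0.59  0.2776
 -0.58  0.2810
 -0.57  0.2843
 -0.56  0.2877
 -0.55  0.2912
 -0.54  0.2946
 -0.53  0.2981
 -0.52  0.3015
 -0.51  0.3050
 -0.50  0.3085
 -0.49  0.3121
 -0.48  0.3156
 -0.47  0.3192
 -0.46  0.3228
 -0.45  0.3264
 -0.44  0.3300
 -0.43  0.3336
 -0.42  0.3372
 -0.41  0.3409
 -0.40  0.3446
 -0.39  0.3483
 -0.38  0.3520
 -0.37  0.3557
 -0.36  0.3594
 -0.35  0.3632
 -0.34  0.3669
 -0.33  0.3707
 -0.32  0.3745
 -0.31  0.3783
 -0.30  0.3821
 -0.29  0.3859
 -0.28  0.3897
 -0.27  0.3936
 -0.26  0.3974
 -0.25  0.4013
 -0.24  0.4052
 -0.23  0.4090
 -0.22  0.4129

T = 0.75;  σ√T = 0.4677
ln(S/K) + (r − q + σ²/2)T = ln(480/400) + (0.069 − 0.011 + 0.54²/2)·0.75 = 0.1823 + 0.1529 = 0.3352
d₁ = 0.3352 / 0.4677 = 0.7167 which rounds to 0.72
d₂ = d₁ − σ√T = 0.7167 − 0.4677 = 0.2491 which rounds to 0.25
exp(−qT) = exp(−0.011·0.75) = 0.9918;  exp(−rT) = exp(−0.069·0.75) = 0.9496
N(−d₂) = N(-0.25) = 0.4013;  N(−d₁) = N(-0.72) = 0.2358
P = 400·0.9496·0.4013 − 480·0.9918·0.2358 = 152.4298 − 112.2559 = 40.1739

$40.17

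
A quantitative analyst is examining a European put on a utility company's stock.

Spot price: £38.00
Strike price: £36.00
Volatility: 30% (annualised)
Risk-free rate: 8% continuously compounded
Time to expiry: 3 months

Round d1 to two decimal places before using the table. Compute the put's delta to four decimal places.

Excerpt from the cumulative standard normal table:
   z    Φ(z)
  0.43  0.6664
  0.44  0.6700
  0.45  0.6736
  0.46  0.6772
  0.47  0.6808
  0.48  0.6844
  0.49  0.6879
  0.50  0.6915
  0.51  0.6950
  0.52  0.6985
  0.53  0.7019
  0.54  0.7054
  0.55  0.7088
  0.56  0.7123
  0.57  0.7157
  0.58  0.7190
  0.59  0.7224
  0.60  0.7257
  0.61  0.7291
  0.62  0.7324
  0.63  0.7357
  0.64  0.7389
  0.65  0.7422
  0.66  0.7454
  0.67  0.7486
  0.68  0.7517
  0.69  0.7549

σ√T = 0.3·√0.25 = 0.1500
ln(S/K) + (r + σ²/2)T = ln(38/36) + (0.08 + 0.3²/2)·0.25 = 0.0541 + 0.0312 = 0.0853
d₁ = 0.0853 / 0.1500 = 0.5688 ≈ 0.57
N(d₁) = N(0.57) = 0.7157
Δ_put = N(d₁) − 1 = 0.7157 − 1 = -0.2843

-0.2843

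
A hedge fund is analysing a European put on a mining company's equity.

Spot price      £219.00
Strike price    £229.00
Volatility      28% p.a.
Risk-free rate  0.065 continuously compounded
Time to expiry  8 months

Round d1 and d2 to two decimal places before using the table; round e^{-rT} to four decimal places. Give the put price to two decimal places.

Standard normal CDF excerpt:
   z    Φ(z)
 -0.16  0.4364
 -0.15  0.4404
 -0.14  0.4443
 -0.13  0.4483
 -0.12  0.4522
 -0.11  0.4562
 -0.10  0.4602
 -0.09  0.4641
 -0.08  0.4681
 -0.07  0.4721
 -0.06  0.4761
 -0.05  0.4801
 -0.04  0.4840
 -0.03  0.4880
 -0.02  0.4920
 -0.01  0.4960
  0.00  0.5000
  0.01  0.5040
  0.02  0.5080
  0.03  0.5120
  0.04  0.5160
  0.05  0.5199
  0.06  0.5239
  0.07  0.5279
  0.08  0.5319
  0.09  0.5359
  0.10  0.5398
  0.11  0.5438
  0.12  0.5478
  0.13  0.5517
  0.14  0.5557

£20.22

T = 0.6667;  σ√T = 0.2286
d₁ = [ln(219/229) + (0.065 + ½·0.28²)·0.6667] / (σ√T) = (-0.0447 + 0.0695) / 0.2286 = 0.1085 ⇒ 0.11
d₂ = 0.1085 − 0.2286 = -0.1201 ⇒ -0.12
e^(−rT) = e^(−0.065·0.6667) = 0.9576
N(−d₂) = N(0.12) = 0.5478;  N(−d₁) = N(-0.11) = 0.4562
P = 229·0.9576·0.5478 − 219·0.4562 = 120.1273 − 99.9078 = 20.2195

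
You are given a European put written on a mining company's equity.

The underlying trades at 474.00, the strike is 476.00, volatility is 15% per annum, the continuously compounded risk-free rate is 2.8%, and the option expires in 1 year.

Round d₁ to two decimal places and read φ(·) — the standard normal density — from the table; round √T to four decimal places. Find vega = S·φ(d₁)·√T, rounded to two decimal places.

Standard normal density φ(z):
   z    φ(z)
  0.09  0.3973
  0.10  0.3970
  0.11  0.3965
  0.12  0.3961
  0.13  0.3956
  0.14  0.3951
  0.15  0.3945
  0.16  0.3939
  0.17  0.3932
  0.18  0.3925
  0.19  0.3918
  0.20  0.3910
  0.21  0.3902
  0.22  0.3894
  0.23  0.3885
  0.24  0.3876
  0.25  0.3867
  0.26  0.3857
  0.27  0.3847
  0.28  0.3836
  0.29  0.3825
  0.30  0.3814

184.15

σ√T = 0.15·√1 = 0.1500
d₁ = [ln(474/476) + (0.028 + ½·0.15²)·1] / (σ√T) = (-0.0042 + 0.0393) / 0.1500 = 0.2336 → 0.23
√T = √1 = 1.0000
φ(d₁) = φ(0.23) = 0.3885
vega = S·φ(d₁)·√T = 474·0.3885·1.0000 = 184.1490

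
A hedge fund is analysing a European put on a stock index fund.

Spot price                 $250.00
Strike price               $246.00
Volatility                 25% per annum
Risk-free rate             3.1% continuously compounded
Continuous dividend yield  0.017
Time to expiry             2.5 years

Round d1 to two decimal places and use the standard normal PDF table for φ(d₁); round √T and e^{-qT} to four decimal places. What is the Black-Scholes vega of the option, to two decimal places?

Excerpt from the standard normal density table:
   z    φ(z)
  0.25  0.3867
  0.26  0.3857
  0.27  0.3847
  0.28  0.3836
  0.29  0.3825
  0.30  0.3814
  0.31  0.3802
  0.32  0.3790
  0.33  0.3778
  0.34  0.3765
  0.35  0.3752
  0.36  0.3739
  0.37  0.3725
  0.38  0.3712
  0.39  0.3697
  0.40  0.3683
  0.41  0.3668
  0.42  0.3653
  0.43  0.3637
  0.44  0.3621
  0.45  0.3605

143.12

σ√T = 0.25·√2.5 = 0.3953
d₁ = [ln(250/246) + (0.031 − 0.017 + 0.25²/2)·2.5] / 0.3953 = [0.0161 + 0.1131] / 0.3953 = 0.3270 ≈ 0.33
√T = √2.5 = 1.5811
φ(d₁) = φ(0.33) = 0.3778
exp(−qT) = exp(−0.017·2.5) = 0.9584
vega = S·exp(−qT)·φ(d₁)·√T = 250·0.9584·0.3778·1.5811 = 143.1226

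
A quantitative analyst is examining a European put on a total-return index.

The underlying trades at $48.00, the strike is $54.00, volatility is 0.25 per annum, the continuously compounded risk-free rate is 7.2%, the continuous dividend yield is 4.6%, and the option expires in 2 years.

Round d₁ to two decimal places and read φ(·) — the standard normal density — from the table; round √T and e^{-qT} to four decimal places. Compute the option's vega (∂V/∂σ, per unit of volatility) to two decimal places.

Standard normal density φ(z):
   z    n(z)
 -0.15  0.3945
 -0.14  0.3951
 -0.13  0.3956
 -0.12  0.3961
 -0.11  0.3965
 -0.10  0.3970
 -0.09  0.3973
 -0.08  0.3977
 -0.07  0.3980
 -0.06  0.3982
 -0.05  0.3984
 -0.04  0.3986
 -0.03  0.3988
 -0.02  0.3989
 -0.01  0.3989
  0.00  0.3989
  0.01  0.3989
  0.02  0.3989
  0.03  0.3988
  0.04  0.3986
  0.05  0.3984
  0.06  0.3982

24.70

σ√T = 0.25·√2 = 0.3536
d₁ = [ln(48/54) + (0.072 − 0.046 + ½·0.25²)·2] / (σ√T) = (-0.1178 + 0.1145) / 0.3536 = -0.0093 ⇒ -0.01
√T = √2 = 1.4142
φ(d₁) = φ(-0.01) = 0.3989
exp(−qT) = exp(−0.046·2) = 0.9121
vega = S·exp(−qT)·φ(d₁)·√T = 48·0.9121·0.3989·1.4142 = 24.6978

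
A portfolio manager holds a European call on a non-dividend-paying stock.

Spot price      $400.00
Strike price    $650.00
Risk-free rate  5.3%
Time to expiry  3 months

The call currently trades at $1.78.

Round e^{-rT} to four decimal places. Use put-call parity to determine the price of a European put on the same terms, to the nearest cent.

exp(−rT) = exp(−0.053·0.25) = 0.9868
Put-call parity: C − P = S − K·e^(−rT) = 400 − 650·0.9868 = 400 − 641.4200 = -241.4200
P = C − (C − P) = 1.78 − (-241.4200) = 243.2000

$243.20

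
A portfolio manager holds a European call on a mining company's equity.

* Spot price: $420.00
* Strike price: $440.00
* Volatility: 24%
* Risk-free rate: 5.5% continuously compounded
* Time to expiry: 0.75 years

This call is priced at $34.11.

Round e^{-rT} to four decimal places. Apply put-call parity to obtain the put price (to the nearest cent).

exp(−rT) = exp(−0.055·0.75) = 0.9596
Put-call parity: C − P = S − K·e^(−rT) = 420 − 440·0.9596 = 420 − 422.2240 = -2.2240
P = C − (C − P) = 34.11 − (-2.2240) = 36.3340

$36.33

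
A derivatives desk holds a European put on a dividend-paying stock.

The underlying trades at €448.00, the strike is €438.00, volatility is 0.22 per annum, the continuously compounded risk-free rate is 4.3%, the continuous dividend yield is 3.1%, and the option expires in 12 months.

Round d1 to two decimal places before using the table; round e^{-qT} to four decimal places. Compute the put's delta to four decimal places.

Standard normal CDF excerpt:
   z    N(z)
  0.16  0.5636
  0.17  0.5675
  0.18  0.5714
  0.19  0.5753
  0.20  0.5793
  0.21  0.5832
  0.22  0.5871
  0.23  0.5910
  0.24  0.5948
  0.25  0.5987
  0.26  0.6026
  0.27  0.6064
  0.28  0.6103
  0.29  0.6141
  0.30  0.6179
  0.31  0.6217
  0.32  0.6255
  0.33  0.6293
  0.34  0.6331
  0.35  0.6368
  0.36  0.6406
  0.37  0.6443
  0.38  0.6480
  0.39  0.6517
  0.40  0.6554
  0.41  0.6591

σ√T = 0.22·√1 = 0.2200
d₁ = [ln(448/438) + (0.043 − 0.031 + 0.22²/2)·1] / 0.2200 = [0.0226 + 0.0362] / 0.2200 = 0.2672 ⇒ 0.27
N(d₁) = N(0.27) = 0.6064
Δ_put = e^(−qT)·(N(d₁) − 1) = 0.9695·(0.6064 − 1) = -0.3816

-0.3816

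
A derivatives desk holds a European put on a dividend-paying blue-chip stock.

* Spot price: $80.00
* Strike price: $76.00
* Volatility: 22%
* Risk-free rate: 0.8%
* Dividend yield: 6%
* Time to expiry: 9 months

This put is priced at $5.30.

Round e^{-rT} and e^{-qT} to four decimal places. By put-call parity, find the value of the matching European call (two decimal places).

$6.24

exp(−qT) = exp(−0.06·0.75) = 0.9560;  exp(−rT) = exp(−0.008·0.75) = 0.9940
Put-call parity: C − P = S·e^(−qT) − K·e^(−rT) = 80·0.9560 − 76·0.9940 = 76.4800 − 75.5440 = 0.9360
C = P + (C − P) = 5.30 + (0.9360) = 6.2360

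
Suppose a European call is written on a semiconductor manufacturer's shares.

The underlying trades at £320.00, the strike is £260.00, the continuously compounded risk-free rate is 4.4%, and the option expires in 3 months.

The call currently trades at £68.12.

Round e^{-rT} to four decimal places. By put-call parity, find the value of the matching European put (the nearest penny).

exp(−rT) = exp(−0.044·0.25) = 0.9891
Put-call parity: C − P = S − K·e^(−rT) = 320 − 260·0.9891 = 320 − 257.1660 = 62.8340
P = C − (C − P) = 68.12 − (62.8340) = 5.2860

£5.29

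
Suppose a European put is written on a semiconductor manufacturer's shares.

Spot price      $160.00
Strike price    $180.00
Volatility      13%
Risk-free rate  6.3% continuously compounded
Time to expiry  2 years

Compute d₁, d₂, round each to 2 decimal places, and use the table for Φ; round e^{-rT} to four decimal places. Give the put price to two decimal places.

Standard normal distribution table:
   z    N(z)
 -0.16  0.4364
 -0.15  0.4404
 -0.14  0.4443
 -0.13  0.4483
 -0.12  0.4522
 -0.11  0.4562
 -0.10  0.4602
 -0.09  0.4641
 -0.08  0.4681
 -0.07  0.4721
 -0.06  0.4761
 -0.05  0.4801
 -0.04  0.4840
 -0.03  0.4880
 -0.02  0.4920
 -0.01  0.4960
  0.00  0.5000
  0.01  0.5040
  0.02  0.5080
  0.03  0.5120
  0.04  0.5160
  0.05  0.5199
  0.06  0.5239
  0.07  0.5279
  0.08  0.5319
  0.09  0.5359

$11.41

σ√T = 0.13·√2 = 0.1838
ln(S/K) + (r + σ²/2)T = ln(160/180) + (0.063 + 0.13²/2)·2 = -0.1178 + 0.1429 = 0.0251
d₁ = 0.0251 / 0.1838 = 0.1366 ≈ 0.14
d₂ = d₁ − σ√T = 0.1366 − 0.1838 = -0.0472 ≈ -0.05
e^(−rT) = e^(−0.063·2) = 0.8816
N(−d₂) = N(0.05) = 0.5199;  N(−d₁) = N(-0.14) = 0.4443
P = 180·0.8816·0.5199 − 160·0.4443 = 82.5019 − 71.0880 = 11.4139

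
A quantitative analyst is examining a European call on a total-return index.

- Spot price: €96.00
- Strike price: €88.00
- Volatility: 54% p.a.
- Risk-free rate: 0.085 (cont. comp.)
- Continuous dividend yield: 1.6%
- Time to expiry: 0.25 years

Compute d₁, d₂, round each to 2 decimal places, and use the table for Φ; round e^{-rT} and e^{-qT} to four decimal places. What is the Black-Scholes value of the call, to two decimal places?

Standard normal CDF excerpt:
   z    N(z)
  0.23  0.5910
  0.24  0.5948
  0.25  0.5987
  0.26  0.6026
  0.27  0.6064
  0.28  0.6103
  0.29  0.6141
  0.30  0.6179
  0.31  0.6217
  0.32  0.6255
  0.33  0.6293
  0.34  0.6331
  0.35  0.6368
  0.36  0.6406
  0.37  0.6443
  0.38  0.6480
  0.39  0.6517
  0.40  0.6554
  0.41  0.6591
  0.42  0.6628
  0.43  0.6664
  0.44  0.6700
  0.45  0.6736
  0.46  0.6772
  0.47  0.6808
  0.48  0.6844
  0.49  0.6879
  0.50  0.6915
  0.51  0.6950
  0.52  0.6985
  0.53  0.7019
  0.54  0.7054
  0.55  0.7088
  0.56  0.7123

σ√T = 0.54 × 0.5000 = 0.2700
d₁ = [ln(96/88) + (0.085 − 0.016 + ½·0.54²)·0.25] / (σ√T) = (0.0870 + 0.0537) / 0.2700 = 0.5212 ≈ 0.52
d₂ = 0.5212 − 0.2700 = 0.2512 ≈ 0.25
e^(−qT) = e^(−0.016·0.25) = 0.9960;  e^(−rT) = e^(−0.085·0.25) = 0.9790
C = 96·0.9960·N(0.52) − 88·0.9790·N(0.25) = 96·0.9960·0.6985 − 88·0.9790·0.5987 = 66.7878 − 51.5792 = 15.2086

€15.21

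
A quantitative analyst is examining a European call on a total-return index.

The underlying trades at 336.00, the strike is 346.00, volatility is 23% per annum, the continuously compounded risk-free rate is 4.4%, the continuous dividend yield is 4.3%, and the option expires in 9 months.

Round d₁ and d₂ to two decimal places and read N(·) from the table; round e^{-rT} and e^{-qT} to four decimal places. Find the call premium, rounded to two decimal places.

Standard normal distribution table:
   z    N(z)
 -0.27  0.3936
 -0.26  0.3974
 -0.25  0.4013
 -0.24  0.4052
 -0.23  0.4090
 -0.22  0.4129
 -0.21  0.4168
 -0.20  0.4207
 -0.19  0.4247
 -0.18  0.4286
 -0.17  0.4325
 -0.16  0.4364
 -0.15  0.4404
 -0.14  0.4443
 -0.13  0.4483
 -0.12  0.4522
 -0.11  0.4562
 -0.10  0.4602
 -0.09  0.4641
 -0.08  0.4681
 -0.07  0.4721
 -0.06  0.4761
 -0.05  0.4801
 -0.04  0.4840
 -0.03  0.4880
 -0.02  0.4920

T = 0.75;  σ√T = 0.1992
d₁ = [ln(336/346) + (0.044 − 0.043 + 0.23²/2)·0.75] / 0.1992 = [-0.0293 + 0.0206] / 0.1992 = -0.0439 which rounds to -0.04
d₂ = d₁ − σ√T = -0.0439 − 0.1992 = -0.2431 which rounds to -0.24
e^(−qT) = e^(−0.043·0.75) = 0.9683;  e^(−rT) = e^(−0.044·0.75) = 0.9675
N(d₁) = N(-0.04) = 0.4840;  N(d₂) = N(-0.24) = 0.4052
C = 336·0.9683·0.4840 − 346·0.9675·0.4052 = 157.4688 − 135.6427 = 21.8261

21.83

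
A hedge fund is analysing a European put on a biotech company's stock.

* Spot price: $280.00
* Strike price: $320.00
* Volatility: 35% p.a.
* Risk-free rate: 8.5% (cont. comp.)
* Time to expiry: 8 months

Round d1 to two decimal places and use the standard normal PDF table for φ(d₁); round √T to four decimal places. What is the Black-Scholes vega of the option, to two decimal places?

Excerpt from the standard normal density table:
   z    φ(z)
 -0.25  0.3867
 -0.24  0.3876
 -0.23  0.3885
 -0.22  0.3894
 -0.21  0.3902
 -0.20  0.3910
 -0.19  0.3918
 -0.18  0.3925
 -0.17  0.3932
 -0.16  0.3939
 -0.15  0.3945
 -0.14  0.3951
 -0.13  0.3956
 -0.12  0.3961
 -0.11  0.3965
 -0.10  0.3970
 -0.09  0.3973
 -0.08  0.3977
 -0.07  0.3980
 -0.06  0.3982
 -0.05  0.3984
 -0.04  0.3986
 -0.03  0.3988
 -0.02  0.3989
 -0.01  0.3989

σ√T = 0.35·√0.6667 = 0.2858
d₁ = [ln(280/320) + (0.085 + 0.35²/2)·0.6667] / 0.2858 = [-0.1335 + 0.0975] / 0.2858 = -0.1261 ⇒ -0.13
√T = √0.6667 = 0.8165
φ(d₁) = φ(-0.13) = 0.3956
vega = S·φ(d₁)·√T = 280·0.3956·0.8165 = 90.4421

90.44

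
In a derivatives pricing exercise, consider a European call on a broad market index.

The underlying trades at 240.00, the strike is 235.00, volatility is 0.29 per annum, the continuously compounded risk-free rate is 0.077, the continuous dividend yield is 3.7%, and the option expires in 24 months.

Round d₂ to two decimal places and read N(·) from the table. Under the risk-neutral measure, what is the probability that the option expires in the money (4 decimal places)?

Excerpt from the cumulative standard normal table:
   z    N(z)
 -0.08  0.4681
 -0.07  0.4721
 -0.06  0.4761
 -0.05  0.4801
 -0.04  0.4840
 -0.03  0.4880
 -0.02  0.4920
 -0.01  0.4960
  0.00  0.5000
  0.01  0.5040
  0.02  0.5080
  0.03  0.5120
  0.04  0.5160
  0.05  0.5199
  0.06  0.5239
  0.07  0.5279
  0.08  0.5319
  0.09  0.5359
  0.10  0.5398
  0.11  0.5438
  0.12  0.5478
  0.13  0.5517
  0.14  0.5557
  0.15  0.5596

T = 2;  σ√T = 0.4101
d₁ = [ln(240/235) + (0.077 − 0.037 + 0.29²/2)·2] / 0.4101 = [0.0211 + 0.1641] / 0.4101 = 0.4515 which rounds to 0.45
d₂ = d₁ − σ√T = 0.4515 − 0.4101 = 0.0413 which rounds to 0.04
Pr(exercise) under Q = N(d₂) = 0.5160

0.5160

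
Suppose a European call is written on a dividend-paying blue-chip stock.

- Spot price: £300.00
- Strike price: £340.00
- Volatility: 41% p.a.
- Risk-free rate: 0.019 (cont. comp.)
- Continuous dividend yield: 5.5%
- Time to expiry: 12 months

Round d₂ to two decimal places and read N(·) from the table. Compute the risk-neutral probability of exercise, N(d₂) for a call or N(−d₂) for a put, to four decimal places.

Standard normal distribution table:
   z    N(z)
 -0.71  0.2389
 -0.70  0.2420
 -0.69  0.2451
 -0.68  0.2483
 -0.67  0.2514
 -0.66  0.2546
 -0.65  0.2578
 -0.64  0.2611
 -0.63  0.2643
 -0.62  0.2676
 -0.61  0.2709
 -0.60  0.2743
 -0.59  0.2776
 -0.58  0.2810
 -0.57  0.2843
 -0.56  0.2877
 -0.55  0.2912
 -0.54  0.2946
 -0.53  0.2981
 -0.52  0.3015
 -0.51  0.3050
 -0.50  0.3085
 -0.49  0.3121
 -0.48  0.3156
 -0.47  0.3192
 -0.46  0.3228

0.2743

T = 1;  σ√T = 0.4100
d₁ = [ln(300/340) + (0.019 − 0.055 + 0.41²/2)·1] / 0.4100 = [-0.1252 + 0.0480] / 0.4100 = -0.1881 → -0.19
d₂ = d₁ − σ√T = -0.1881 − 0.4100 = -0.5981 → -0.60
Risk-neutral Pr[S_T > K] = N(d₂) = N(-0.60) = 0.2743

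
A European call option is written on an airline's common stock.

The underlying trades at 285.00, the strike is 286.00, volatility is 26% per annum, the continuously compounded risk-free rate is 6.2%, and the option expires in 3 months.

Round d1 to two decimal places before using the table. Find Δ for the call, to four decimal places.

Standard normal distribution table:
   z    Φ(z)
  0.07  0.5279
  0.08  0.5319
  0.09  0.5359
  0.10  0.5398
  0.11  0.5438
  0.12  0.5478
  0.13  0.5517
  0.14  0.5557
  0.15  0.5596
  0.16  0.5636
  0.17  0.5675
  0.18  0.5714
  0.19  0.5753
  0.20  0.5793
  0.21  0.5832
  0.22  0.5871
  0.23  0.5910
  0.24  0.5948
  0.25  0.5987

0.5636

T = 0.25;  σ√T = 0.1300
d₁ = [ln(285/286) + (0.062 + 0.26²/2)·0.25] / 0.1300 = [-0.0035 + 0.0239] / 0.1300 = 0.1573 which rounds to 0.16
N(d₁) = N(0.16) = 0.5636
Δ_call = N(d₁) = 0.5636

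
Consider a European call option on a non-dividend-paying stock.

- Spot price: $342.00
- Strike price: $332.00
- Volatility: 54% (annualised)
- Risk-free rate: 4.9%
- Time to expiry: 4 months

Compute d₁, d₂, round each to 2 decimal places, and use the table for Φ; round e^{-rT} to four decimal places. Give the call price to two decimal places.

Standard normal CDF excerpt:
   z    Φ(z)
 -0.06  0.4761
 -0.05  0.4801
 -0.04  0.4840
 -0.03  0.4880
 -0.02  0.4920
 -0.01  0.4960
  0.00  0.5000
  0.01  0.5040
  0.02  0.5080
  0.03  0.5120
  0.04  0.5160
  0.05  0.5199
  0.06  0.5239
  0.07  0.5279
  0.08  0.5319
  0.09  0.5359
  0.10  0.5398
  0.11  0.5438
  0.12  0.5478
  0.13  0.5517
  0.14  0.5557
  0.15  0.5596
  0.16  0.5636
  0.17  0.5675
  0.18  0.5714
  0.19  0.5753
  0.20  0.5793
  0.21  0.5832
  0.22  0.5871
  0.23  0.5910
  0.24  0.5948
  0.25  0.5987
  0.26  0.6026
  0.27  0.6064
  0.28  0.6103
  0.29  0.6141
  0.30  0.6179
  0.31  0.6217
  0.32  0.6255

σ√T = 0.54 × 0.5774 = 0.3118
d₁ = [ln(342/332) + (0.049 + 0.54²/2)·0.3333] / 0.3118 = [0.0297 + 0.0649] / 0.3118 = 0.3035 ⇒ 0.30
d₂ = d₁ − σ√T = 0.3035 − 0.3118 = -0.0083 ⇒ -0.01
e^(−rT) = e^(−0.049·0.3333) = 0.9838
C = 342·N(0.30) − 332·0.9838·N(-0.01) = 342·0.6179 − 332·0.9838·0.4960 = 211.3218 − 162.0043 = 49.3175

$49.32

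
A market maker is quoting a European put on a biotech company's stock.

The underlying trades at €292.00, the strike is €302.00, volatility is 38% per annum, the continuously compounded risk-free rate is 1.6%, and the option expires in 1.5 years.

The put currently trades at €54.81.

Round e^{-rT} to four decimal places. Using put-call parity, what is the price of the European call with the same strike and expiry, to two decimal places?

exp(−rT) = exp(−0.016·1.5) = 0.9763
Put-call parity: C − P = S − K·e^(−rT) = 292 − 302·0.9763 = 292 − 294.8426 = -2.8426
C = P + (C − P) = 54.81 + (-2.8426) = 51.9674

€51.97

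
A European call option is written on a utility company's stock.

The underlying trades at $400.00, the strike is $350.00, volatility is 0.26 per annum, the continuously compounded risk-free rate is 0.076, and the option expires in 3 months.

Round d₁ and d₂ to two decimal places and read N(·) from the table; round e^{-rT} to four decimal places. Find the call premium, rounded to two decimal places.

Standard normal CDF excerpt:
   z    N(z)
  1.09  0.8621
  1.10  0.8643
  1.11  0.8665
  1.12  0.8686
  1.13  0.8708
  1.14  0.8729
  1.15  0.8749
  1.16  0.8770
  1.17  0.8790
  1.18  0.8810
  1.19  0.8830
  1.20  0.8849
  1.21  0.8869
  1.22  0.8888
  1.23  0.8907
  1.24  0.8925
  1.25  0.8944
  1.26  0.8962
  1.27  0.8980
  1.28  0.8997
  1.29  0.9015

$59.43

σ√T = 0.26 × 0.5000 = 0.1300
ln(S/K) + (r + σ²/2)T = ln(400/350) + (0.076 + 0.26²/2)·0.25 = 0.1335 + 0.0275 = 0.1610
d₁ = 0.1610 / 0.1300 = 1.2383 ≈ 1.24
d₂ = d₁ − σ√T = 1.2383 − 0.1300 = 1.1083 ≈ 1.11
e^(−rT) = e^(−0.076·0.25) = 0.9812
N(d₁) = N(1.24) = 0.8925;  N(d₂) = N(1.11) = 0.8665
C = 400·0.8925 − 350·0.9812·0.8665 = 357.0000 − 297.5734 = 59.4266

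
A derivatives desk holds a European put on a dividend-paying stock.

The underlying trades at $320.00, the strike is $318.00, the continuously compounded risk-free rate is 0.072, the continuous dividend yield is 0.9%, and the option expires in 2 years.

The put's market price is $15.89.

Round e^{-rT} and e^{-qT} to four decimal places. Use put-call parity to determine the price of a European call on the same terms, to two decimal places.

$54.84

exp(−qT) = exp(−0.009·2) = 0.9822;  exp(−rT) = exp(−0.072·2) = 0.8659
Put-call parity: C − P = S·e^(−qT) − K·e^(−rT) = 320·0.9822 − 318·0.8659 = 314.3040 − 275.3562 = 38.9478
C = P + (C − P) = 15.89 + (38.9478) = 54.8378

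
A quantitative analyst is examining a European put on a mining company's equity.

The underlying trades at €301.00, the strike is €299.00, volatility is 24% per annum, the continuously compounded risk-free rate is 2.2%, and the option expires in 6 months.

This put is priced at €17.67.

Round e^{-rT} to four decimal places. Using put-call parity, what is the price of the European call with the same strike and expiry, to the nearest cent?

€22.93

exp(−rT) = exp(−0.022·0.5) = 0.9891
Put-call parity: C − P = S − K·e^(−rT) = 301 − 299·0.9891 = 301 − 295.7409 = 5.2591
C = P + (C − P) = 17.67 + (5.2591) = 22.9291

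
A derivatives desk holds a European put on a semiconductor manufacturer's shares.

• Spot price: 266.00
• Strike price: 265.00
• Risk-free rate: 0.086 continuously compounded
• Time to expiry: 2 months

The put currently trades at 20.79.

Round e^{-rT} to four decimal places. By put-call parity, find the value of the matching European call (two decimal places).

e^(−rT) = e^(−0.086·0.1667) = 0.9858
Put-call parity: C − P = S − K·e^(−rT) = 266 − 265·0.9858 = 266 − 261.2370 = 4.7630
C = P + (C − P) = 20.79 + (4.7630) = 25.5530

25.55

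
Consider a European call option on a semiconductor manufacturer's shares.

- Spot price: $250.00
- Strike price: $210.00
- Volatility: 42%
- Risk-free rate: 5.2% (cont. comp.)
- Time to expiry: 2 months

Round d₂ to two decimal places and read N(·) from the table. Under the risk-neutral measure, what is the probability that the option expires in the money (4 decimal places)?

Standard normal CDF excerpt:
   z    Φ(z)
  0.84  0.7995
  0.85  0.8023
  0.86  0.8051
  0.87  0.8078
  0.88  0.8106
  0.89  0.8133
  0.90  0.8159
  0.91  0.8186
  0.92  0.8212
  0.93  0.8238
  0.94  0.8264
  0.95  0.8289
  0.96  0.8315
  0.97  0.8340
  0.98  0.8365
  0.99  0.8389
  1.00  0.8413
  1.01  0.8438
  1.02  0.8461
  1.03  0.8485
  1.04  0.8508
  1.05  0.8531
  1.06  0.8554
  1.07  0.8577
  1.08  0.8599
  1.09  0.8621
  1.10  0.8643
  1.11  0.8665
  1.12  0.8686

0.8365

σ√T = 0.42·√0.1667 = 0.1715
ln(S/K) + (r + σ²/2)T = ln(250/210) + (0.052 + 0.42²/2)·0.1667 = 0.1744 + 0.0234 = 0.1977
d₁ = 0.1977 / 0.1715 = 1.1531 ⇒ 1.15
d₂ = d₁ − σ√T = 1.1531 − 0.1715 = 0.9817 ⇒ 0.98
Pr(exercise) under Q = N(d₂) = 0.8365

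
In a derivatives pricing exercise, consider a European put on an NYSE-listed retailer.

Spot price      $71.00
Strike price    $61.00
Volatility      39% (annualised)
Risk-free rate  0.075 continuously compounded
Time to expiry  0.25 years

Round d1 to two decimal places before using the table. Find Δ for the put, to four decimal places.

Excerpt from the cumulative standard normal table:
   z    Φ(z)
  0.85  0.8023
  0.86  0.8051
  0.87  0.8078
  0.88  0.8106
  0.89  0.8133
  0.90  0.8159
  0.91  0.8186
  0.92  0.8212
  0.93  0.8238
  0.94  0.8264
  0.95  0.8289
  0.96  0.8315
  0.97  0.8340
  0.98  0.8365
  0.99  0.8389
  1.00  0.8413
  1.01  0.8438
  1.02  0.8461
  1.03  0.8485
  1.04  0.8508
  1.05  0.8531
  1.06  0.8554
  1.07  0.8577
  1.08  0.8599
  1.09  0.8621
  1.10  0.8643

-0.1660

T = 0.25;  σ√T = 0.1950
d₁ = [ln(71/61) + (0.075 + ½·0.39²)·0.25] / (σ√T) = (0.1518 + 0.0378) / 0.1950 = 0.9721 ≈ 0.97
N(d₁) = N(0.97) = 0.8340
Δ_put = N(d₁) − 1 = 0.8340 − 1 = -0.1660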